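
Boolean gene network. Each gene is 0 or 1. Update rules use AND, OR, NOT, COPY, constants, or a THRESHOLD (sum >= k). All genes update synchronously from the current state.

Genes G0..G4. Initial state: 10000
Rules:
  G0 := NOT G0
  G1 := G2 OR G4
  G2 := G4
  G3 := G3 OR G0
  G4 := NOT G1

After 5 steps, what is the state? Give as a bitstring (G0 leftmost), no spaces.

Step 1: G0=NOT G0=NOT 1=0 G1=G2|G4=0|0=0 G2=G4=0 G3=G3|G0=0|1=1 G4=NOT G1=NOT 0=1 -> 00011
Step 2: G0=NOT G0=NOT 0=1 G1=G2|G4=0|1=1 G2=G4=1 G3=G3|G0=1|0=1 G4=NOT G1=NOT 0=1 -> 11111
Step 3: G0=NOT G0=NOT 1=0 G1=G2|G4=1|1=1 G2=G4=1 G3=G3|G0=1|1=1 G4=NOT G1=NOT 1=0 -> 01110
Step 4: G0=NOT G0=NOT 0=1 G1=G2|G4=1|0=1 G2=G4=0 G3=G3|G0=1|0=1 G4=NOT G1=NOT 1=0 -> 11010
Step 5: G0=NOT G0=NOT 1=0 G1=G2|G4=0|0=0 G2=G4=0 G3=G3|G0=1|1=1 G4=NOT G1=NOT 1=0 -> 00010

00010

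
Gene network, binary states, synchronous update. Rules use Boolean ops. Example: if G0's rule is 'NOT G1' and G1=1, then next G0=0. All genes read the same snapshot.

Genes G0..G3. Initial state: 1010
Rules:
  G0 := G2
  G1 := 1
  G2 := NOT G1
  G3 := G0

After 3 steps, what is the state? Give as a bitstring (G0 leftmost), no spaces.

Step 1: G0=G2=1 G1=1(const) G2=NOT G1=NOT 0=1 G3=G0=1 -> 1111
Step 2: G0=G2=1 G1=1(const) G2=NOT G1=NOT 1=0 G3=G0=1 -> 1101
Step 3: G0=G2=0 G1=1(const) G2=NOT G1=NOT 1=0 G3=G0=1 -> 0101

0101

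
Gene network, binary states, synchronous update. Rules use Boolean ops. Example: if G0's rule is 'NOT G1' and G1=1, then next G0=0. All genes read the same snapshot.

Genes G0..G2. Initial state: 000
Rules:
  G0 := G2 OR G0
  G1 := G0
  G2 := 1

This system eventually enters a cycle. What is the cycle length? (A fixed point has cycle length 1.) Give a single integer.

Step 0: 000
Step 1: G0=G2|G0=0|0=0 G1=G0=0 G2=1(const) -> 001
Step 2: G0=G2|G0=1|0=1 G1=G0=0 G2=1(const) -> 101
Step 3: G0=G2|G0=1|1=1 G1=G0=1 G2=1(const) -> 111
Step 4: G0=G2|G0=1|1=1 G1=G0=1 G2=1(const) -> 111
State from step 4 equals state from step 3 -> cycle length 1

Answer: 1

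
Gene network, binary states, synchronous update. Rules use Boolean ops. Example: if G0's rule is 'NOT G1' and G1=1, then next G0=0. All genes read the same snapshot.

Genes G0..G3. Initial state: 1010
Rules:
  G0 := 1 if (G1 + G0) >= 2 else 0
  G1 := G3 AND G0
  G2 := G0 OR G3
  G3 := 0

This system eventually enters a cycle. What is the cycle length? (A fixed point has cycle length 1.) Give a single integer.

Answer: 1

Derivation:
Step 0: 1010
Step 1: G0=(0+1>=2)=0 G1=G3&G0=0&1=0 G2=G0|G3=1|0=1 G3=0(const) -> 0010
Step 2: G0=(0+0>=2)=0 G1=G3&G0=0&0=0 G2=G0|G3=0|0=0 G3=0(const) -> 0000
Step 3: G0=(0+0>=2)=0 G1=G3&G0=0&0=0 G2=G0|G3=0|0=0 G3=0(const) -> 0000
State from step 3 equals state from step 2 -> cycle length 1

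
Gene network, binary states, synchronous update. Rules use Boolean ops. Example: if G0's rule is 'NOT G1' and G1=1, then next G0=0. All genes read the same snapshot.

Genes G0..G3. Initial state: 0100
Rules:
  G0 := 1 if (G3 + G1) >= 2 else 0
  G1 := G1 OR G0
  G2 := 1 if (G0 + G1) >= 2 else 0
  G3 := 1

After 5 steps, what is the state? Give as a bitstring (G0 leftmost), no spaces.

Step 1: G0=(0+1>=2)=0 G1=G1|G0=1|0=1 G2=(0+1>=2)=0 G3=1(const) -> 0101
Step 2: G0=(1+1>=2)=1 G1=G1|G0=1|0=1 G2=(0+1>=2)=0 G3=1(const) -> 1101
Step 3: G0=(1+1>=2)=1 G1=G1|G0=1|1=1 G2=(1+1>=2)=1 G3=1(const) -> 1111
Step 4: G0=(1+1>=2)=1 G1=G1|G0=1|1=1 G2=(1+1>=2)=1 G3=1(const) -> 1111
Step 5: G0=(1+1>=2)=1 G1=G1|G0=1|1=1 G2=(1+1>=2)=1 G3=1(const) -> 1111

1111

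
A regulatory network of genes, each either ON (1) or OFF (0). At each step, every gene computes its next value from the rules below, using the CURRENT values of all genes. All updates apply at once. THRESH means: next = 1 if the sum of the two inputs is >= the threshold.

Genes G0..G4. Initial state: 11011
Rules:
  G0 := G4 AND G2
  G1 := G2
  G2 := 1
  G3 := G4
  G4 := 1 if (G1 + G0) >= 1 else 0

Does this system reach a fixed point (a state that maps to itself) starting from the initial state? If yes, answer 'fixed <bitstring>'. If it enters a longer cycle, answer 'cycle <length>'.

Step 0: 11011
Step 1: G0=G4&G2=1&0=0 G1=G2=0 G2=1(const) G3=G4=1 G4=(1+1>=1)=1 -> 00111
Step 2: G0=G4&G2=1&1=1 G1=G2=1 G2=1(const) G3=G4=1 G4=(0+0>=1)=0 -> 11110
Step 3: G0=G4&G2=0&1=0 G1=G2=1 G2=1(const) G3=G4=0 G4=(1+1>=1)=1 -> 01101
Step 4: G0=G4&G2=1&1=1 G1=G2=1 G2=1(const) G3=G4=1 G4=(1+0>=1)=1 -> 11111
Step 5: G0=G4&G2=1&1=1 G1=G2=1 G2=1(const) G3=G4=1 G4=(1+1>=1)=1 -> 11111
Fixed point reached at step 4: 11111

Answer: fixed 11111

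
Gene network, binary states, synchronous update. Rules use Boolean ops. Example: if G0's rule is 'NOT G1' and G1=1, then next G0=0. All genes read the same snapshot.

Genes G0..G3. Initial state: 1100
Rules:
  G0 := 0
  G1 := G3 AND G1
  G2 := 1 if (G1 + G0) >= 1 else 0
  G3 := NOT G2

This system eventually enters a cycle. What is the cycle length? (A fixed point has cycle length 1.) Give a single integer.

Step 0: 1100
Step 1: G0=0(const) G1=G3&G1=0&1=0 G2=(1+1>=1)=1 G3=NOT G2=NOT 0=1 -> 0011
Step 2: G0=0(const) G1=G3&G1=1&0=0 G2=(0+0>=1)=0 G3=NOT G2=NOT 1=0 -> 0000
Step 3: G0=0(const) G1=G3&G1=0&0=0 G2=(0+0>=1)=0 G3=NOT G2=NOT 0=1 -> 0001
Step 4: G0=0(const) G1=G3&G1=1&0=0 G2=(0+0>=1)=0 G3=NOT G2=NOT 0=1 -> 0001
State from step 4 equals state from step 3 -> cycle length 1

Answer: 1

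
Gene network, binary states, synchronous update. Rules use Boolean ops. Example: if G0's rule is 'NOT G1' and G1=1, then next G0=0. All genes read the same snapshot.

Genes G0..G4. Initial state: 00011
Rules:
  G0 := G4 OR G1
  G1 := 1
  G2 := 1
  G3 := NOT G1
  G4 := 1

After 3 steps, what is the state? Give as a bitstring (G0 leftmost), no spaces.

Step 1: G0=G4|G1=1|0=1 G1=1(const) G2=1(const) G3=NOT G1=NOT 0=1 G4=1(const) -> 11111
Step 2: G0=G4|G1=1|1=1 G1=1(const) G2=1(const) G3=NOT G1=NOT 1=0 G4=1(const) -> 11101
Step 3: G0=G4|G1=1|1=1 G1=1(const) G2=1(const) G3=NOT G1=NOT 1=0 G4=1(const) -> 11101

11101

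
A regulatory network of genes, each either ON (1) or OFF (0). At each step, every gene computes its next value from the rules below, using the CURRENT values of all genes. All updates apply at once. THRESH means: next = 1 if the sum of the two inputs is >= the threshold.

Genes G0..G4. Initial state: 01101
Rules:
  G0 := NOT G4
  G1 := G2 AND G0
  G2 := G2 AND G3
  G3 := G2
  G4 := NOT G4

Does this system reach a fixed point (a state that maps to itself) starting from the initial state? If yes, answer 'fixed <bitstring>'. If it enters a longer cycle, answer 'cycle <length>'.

Step 0: 01101
Step 1: G0=NOT G4=NOT 1=0 G1=G2&G0=1&0=0 G2=G2&G3=1&0=0 G3=G2=1 G4=NOT G4=NOT 1=0 -> 00010
Step 2: G0=NOT G4=NOT 0=1 G1=G2&G0=0&0=0 G2=G2&G3=0&1=0 G3=G2=0 G4=NOT G4=NOT 0=1 -> 10001
Step 3: G0=NOT G4=NOT 1=0 G1=G2&G0=0&1=0 G2=G2&G3=0&0=0 G3=G2=0 G4=NOT G4=NOT 1=0 -> 00000
Step 4: G0=NOT G4=NOT 0=1 G1=G2&G0=0&0=0 G2=G2&G3=0&0=0 G3=G2=0 G4=NOT G4=NOT 0=1 -> 10001
Cycle of length 2 starting at step 2 -> no fixed point

Answer: cycle 2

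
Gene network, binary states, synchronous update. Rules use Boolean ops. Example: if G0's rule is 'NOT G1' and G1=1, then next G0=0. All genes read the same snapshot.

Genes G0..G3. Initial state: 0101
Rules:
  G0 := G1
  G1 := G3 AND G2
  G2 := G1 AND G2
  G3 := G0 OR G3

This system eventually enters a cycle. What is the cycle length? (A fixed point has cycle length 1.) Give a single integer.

Answer: 1

Derivation:
Step 0: 0101
Step 1: G0=G1=1 G1=G3&G2=1&0=0 G2=G1&G2=1&0=0 G3=G0|G3=0|1=1 -> 1001
Step 2: G0=G1=0 G1=G3&G2=1&0=0 G2=G1&G2=0&0=0 G3=G0|G3=1|1=1 -> 0001
Step 3: G0=G1=0 G1=G3&G2=1&0=0 G2=G1&G2=0&0=0 G3=G0|G3=0|1=1 -> 0001
State from step 3 equals state from step 2 -> cycle length 1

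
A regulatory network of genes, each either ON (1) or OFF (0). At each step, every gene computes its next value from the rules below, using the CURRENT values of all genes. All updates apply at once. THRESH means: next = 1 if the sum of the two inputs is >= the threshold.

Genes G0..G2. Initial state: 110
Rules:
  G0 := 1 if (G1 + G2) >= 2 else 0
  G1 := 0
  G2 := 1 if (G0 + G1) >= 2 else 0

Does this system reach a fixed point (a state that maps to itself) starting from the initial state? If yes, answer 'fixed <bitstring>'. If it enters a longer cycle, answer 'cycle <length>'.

Answer: fixed 000

Derivation:
Step 0: 110
Step 1: G0=(1+0>=2)=0 G1=0(const) G2=(1+1>=2)=1 -> 001
Step 2: G0=(0+1>=2)=0 G1=0(const) G2=(0+0>=2)=0 -> 000
Step 3: G0=(0+0>=2)=0 G1=0(const) G2=(0+0>=2)=0 -> 000
Fixed point reached at step 2: 000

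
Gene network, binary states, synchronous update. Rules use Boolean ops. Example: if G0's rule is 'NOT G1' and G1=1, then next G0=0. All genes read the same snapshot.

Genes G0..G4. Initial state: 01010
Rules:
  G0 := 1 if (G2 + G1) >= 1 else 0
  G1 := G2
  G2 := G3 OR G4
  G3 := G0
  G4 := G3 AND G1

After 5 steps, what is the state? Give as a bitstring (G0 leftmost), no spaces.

Step 1: G0=(0+1>=1)=1 G1=G2=0 G2=G3|G4=1|0=1 G3=G0=0 G4=G3&G1=1&1=1 -> 10101
Step 2: G0=(1+0>=1)=1 G1=G2=1 G2=G3|G4=0|1=1 G3=G0=1 G4=G3&G1=0&0=0 -> 11110
Step 3: G0=(1+1>=1)=1 G1=G2=1 G2=G3|G4=1|0=1 G3=G0=1 G4=G3&G1=1&1=1 -> 11111
Step 4: G0=(1+1>=1)=1 G1=G2=1 G2=G3|G4=1|1=1 G3=G0=1 G4=G3&G1=1&1=1 -> 11111
Step 5: G0=(1+1>=1)=1 G1=G2=1 G2=G3|G4=1|1=1 G3=G0=1 G4=G3&G1=1&1=1 -> 11111

11111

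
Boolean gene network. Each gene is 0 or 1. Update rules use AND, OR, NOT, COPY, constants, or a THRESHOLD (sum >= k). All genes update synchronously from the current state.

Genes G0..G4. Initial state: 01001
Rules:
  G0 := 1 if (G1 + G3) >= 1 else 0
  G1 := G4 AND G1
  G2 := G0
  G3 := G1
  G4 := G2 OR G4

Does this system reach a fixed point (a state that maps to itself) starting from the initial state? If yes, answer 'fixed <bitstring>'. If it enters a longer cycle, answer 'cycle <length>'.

Step 0: 01001
Step 1: G0=(1+0>=1)=1 G1=G4&G1=1&1=1 G2=G0=0 G3=G1=1 G4=G2|G4=0|1=1 -> 11011
Step 2: G0=(1+1>=1)=1 G1=G4&G1=1&1=1 G2=G0=1 G3=G1=1 G4=G2|G4=0|1=1 -> 11111
Step 3: G0=(1+1>=1)=1 G1=G4&G1=1&1=1 G2=G0=1 G3=G1=1 G4=G2|G4=1|1=1 -> 11111
Fixed point reached at step 2: 11111

Answer: fixed 11111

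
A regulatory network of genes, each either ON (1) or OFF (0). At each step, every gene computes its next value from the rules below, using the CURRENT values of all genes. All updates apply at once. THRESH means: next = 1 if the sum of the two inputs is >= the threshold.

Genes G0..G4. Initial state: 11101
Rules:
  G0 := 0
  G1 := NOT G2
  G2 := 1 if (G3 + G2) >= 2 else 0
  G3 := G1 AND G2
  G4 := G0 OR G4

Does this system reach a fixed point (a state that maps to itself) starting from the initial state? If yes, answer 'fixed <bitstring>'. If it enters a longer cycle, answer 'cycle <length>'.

Answer: fixed 01001

Derivation:
Step 0: 11101
Step 1: G0=0(const) G1=NOT G2=NOT 1=0 G2=(0+1>=2)=0 G3=G1&G2=1&1=1 G4=G0|G4=1|1=1 -> 00011
Step 2: G0=0(const) G1=NOT G2=NOT 0=1 G2=(1+0>=2)=0 G3=G1&G2=0&0=0 G4=G0|G4=0|1=1 -> 01001
Step 3: G0=0(const) G1=NOT G2=NOT 0=1 G2=(0+0>=2)=0 G3=G1&G2=1&0=0 G4=G0|G4=0|1=1 -> 01001
Fixed point reached at step 2: 01001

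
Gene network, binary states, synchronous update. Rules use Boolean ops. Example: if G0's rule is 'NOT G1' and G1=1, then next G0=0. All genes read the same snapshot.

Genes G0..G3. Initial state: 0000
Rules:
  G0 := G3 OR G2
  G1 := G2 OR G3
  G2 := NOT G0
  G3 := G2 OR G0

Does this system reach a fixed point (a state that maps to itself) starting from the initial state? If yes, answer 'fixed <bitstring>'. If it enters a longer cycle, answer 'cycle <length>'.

Answer: fixed 1101

Derivation:
Step 0: 0000
Step 1: G0=G3|G2=0|0=0 G1=G2|G3=0|0=0 G2=NOT G0=NOT 0=1 G3=G2|G0=0|0=0 -> 0010
Step 2: G0=G3|G2=0|1=1 G1=G2|G3=1|0=1 G2=NOT G0=NOT 0=1 G3=G2|G0=1|0=1 -> 1111
Step 3: G0=G3|G2=1|1=1 G1=G2|G3=1|1=1 G2=NOT G0=NOT 1=0 G3=G2|G0=1|1=1 -> 1101
Step 4: G0=G3|G2=1|0=1 G1=G2|G3=0|1=1 G2=NOT G0=NOT 1=0 G3=G2|G0=0|1=1 -> 1101
Fixed point reached at step 3: 1101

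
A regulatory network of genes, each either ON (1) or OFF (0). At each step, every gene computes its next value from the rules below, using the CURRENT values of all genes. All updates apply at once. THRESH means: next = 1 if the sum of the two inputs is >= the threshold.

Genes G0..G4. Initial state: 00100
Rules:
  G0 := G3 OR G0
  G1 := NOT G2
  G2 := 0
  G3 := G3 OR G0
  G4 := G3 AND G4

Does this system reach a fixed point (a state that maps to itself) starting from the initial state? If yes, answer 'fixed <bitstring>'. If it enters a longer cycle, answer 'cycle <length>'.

Answer: fixed 01000

Derivation:
Step 0: 00100
Step 1: G0=G3|G0=0|0=0 G1=NOT G2=NOT 1=0 G2=0(const) G3=G3|G0=0|0=0 G4=G3&G4=0&0=0 -> 00000
Step 2: G0=G3|G0=0|0=0 G1=NOT G2=NOT 0=1 G2=0(const) G3=G3|G0=0|0=0 G4=G3&G4=0&0=0 -> 01000
Step 3: G0=G3|G0=0|0=0 G1=NOT G2=NOT 0=1 G2=0(const) G3=G3|G0=0|0=0 G4=G3&G4=0&0=0 -> 01000
Fixed point reached at step 2: 01000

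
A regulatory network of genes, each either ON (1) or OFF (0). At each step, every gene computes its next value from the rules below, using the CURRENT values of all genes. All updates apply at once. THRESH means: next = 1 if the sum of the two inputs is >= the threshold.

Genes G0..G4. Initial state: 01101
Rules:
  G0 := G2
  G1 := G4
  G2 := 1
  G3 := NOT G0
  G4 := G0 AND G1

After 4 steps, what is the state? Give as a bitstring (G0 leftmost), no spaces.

Step 1: G0=G2=1 G1=G4=1 G2=1(const) G3=NOT G0=NOT 0=1 G4=G0&G1=0&1=0 -> 11110
Step 2: G0=G2=1 G1=G4=0 G2=1(const) G3=NOT G0=NOT 1=0 G4=G0&G1=1&1=1 -> 10101
Step 3: G0=G2=1 G1=G4=1 G2=1(const) G3=NOT G0=NOT 1=0 G4=G0&G1=1&0=0 -> 11100
Step 4: G0=G2=1 G1=G4=0 G2=1(const) G3=NOT G0=NOT 1=0 G4=G0&G1=1&1=1 -> 10101

10101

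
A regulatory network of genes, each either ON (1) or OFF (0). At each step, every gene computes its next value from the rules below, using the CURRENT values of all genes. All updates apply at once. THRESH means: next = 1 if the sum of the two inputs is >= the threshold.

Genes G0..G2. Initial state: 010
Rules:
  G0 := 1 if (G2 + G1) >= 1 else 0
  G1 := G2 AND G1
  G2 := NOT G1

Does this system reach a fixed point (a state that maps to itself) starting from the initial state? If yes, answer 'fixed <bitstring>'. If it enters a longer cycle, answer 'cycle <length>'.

Step 0: 010
Step 1: G0=(0+1>=1)=1 G1=G2&G1=0&1=0 G2=NOT G1=NOT 1=0 -> 100
Step 2: G0=(0+0>=1)=0 G1=G2&G1=0&0=0 G2=NOT G1=NOT 0=1 -> 001
Step 3: G0=(1+0>=1)=1 G1=G2&G1=1&0=0 G2=NOT G1=NOT 0=1 -> 101
Step 4: G0=(1+0>=1)=1 G1=G2&G1=1&0=0 G2=NOT G1=NOT 0=1 -> 101
Fixed point reached at step 3: 101

Answer: fixed 101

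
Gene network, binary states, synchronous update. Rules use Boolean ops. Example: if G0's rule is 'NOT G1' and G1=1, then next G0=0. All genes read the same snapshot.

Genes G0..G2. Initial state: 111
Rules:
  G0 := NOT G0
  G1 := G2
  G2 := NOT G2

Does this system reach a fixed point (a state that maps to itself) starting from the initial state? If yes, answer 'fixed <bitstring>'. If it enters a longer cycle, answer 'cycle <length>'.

Step 0: 111
Step 1: G0=NOT G0=NOT 1=0 G1=G2=1 G2=NOT G2=NOT 1=0 -> 010
Step 2: G0=NOT G0=NOT 0=1 G1=G2=0 G2=NOT G2=NOT 0=1 -> 101
Step 3: G0=NOT G0=NOT 1=0 G1=G2=1 G2=NOT G2=NOT 1=0 -> 010
Cycle of length 2 starting at step 1 -> no fixed point

Answer: cycle 2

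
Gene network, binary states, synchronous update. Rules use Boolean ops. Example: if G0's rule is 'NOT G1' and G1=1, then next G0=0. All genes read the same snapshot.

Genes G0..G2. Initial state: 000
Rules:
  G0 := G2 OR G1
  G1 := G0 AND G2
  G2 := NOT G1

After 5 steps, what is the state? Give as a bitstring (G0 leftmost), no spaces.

Step 1: G0=G2|G1=0|0=0 G1=G0&G2=0&0=0 G2=NOT G1=NOT 0=1 -> 001
Step 2: G0=G2|G1=1|0=1 G1=G0&G2=0&1=0 G2=NOT G1=NOT 0=1 -> 101
Step 3: G0=G2|G1=1|0=1 G1=G0&G2=1&1=1 G2=NOT G1=NOT 0=1 -> 111
Step 4: G0=G2|G1=1|1=1 G1=G0&G2=1&1=1 G2=NOT G1=NOT 1=0 -> 110
Step 5: G0=G2|G1=0|1=1 G1=G0&G2=1&0=0 G2=NOT G1=NOT 1=0 -> 100

100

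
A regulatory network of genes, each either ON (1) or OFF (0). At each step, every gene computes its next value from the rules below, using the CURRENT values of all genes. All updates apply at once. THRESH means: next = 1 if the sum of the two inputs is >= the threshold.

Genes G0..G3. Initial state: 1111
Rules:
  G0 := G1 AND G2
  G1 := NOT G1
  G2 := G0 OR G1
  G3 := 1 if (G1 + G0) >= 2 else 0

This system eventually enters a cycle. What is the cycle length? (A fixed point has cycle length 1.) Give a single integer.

Answer: 2

Derivation:
Step 0: 1111
Step 1: G0=G1&G2=1&1=1 G1=NOT G1=NOT 1=0 G2=G0|G1=1|1=1 G3=(1+1>=2)=1 -> 1011
Step 2: G0=G1&G2=0&1=0 G1=NOT G1=NOT 0=1 G2=G0|G1=1|0=1 G3=(0+1>=2)=0 -> 0110
Step 3: G0=G1&G2=1&1=1 G1=NOT G1=NOT 1=0 G2=G0|G1=0|1=1 G3=(1+0>=2)=0 -> 1010
Step 4: G0=G1&G2=0&1=0 G1=NOT G1=NOT 0=1 G2=G0|G1=1|0=1 G3=(0+1>=2)=0 -> 0110
State from step 4 equals state from step 2 -> cycle length 2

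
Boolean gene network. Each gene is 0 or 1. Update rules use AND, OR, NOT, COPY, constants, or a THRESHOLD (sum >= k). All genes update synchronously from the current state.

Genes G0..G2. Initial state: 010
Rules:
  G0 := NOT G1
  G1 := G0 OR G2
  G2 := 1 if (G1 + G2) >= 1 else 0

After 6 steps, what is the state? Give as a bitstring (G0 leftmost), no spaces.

Step 1: G0=NOT G1=NOT 1=0 G1=G0|G2=0|0=0 G2=(1+0>=1)=1 -> 001
Step 2: G0=NOT G1=NOT 0=1 G1=G0|G2=0|1=1 G2=(0+1>=1)=1 -> 111
Step 3: G0=NOT G1=NOT 1=0 G1=G0|G2=1|1=1 G2=(1+1>=1)=1 -> 011
Step 4: G0=NOT G1=NOT 1=0 G1=G0|G2=0|1=1 G2=(1+1>=1)=1 -> 011
Step 5: G0=NOT G1=NOT 1=0 G1=G0|G2=0|1=1 G2=(1+1>=1)=1 -> 011
Step 6: G0=NOT G1=NOT 1=0 G1=G0|G2=0|1=1 G2=(1+1>=1)=1 -> 011

011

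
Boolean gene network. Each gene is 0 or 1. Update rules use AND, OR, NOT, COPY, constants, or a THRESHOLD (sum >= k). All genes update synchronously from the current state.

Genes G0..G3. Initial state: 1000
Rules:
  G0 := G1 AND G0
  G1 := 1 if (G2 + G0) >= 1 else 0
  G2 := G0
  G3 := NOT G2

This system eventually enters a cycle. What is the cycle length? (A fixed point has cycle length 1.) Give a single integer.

Answer: 1

Derivation:
Step 0: 1000
Step 1: G0=G1&G0=0&1=0 G1=(0+1>=1)=1 G2=G0=1 G3=NOT G2=NOT 0=1 -> 0111
Step 2: G0=G1&G0=1&0=0 G1=(1+0>=1)=1 G2=G0=0 G3=NOT G2=NOT 1=0 -> 0100
Step 3: G0=G1&G0=1&0=0 G1=(0+0>=1)=0 G2=G0=0 G3=NOT G2=NOT 0=1 -> 0001
Step 4: G0=G1&G0=0&0=0 G1=(0+0>=1)=0 G2=G0=0 G3=NOT G2=NOT 0=1 -> 0001
State from step 4 equals state from step 3 -> cycle length 1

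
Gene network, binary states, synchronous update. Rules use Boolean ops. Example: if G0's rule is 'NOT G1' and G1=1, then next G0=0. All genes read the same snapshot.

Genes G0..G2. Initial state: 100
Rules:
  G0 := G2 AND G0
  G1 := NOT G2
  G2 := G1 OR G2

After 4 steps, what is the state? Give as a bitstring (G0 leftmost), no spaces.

Step 1: G0=G2&G0=0&1=0 G1=NOT G2=NOT 0=1 G2=G1|G2=0|0=0 -> 010
Step 2: G0=G2&G0=0&0=0 G1=NOT G2=NOT 0=1 G2=G1|G2=1|0=1 -> 011
Step 3: G0=G2&G0=1&0=0 G1=NOT G2=NOT 1=0 G2=G1|G2=1|1=1 -> 001
Step 4: G0=G2&G0=1&0=0 G1=NOT G2=NOT 1=0 G2=G1|G2=0|1=1 -> 001

001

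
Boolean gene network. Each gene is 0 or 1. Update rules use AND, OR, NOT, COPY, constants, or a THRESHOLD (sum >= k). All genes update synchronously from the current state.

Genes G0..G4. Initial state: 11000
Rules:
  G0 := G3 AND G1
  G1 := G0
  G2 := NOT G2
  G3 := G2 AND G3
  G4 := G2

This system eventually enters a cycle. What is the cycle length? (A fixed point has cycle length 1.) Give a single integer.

Step 0: 11000
Step 1: G0=G3&G1=0&1=0 G1=G0=1 G2=NOT G2=NOT 0=1 G3=G2&G3=0&0=0 G4=G2=0 -> 01100
Step 2: G0=G3&G1=0&1=0 G1=G0=0 G2=NOT G2=NOT 1=0 G3=G2&G3=1&0=0 G4=G2=1 -> 00001
Step 3: G0=G3&G1=0&0=0 G1=G0=0 G2=NOT G2=NOT 0=1 G3=G2&G3=0&0=0 G4=G2=0 -> 00100
Step 4: G0=G3&G1=0&0=0 G1=G0=0 G2=NOT G2=NOT 1=0 G3=G2&G3=1&0=0 G4=G2=1 -> 00001
State from step 4 equals state from step 2 -> cycle length 2

Answer: 2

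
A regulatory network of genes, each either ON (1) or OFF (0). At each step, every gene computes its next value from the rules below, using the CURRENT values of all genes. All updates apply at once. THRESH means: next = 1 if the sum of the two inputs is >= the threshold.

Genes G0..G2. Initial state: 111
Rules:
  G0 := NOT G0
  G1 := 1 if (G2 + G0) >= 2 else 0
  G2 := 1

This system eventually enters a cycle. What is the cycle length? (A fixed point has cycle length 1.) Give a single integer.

Step 0: 111
Step 1: G0=NOT G0=NOT 1=0 G1=(1+1>=2)=1 G2=1(const) -> 011
Step 2: G0=NOT G0=NOT 0=1 G1=(1+0>=2)=0 G2=1(const) -> 101
Step 3: G0=NOT G0=NOT 1=0 G1=(1+1>=2)=1 G2=1(const) -> 011
State from step 3 equals state from step 1 -> cycle length 2

Answer: 2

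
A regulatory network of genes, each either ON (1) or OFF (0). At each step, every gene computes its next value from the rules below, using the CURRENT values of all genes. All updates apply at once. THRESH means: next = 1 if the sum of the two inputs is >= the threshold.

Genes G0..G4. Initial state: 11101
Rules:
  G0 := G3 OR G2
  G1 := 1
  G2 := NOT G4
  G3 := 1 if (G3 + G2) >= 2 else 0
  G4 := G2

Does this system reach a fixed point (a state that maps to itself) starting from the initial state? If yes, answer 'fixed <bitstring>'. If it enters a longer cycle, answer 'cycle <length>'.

Step 0: 11101
Step 1: G0=G3|G2=0|1=1 G1=1(const) G2=NOT G4=NOT 1=0 G3=(0+1>=2)=0 G4=G2=1 -> 11001
Step 2: G0=G3|G2=0|0=0 G1=1(const) G2=NOT G4=NOT 1=0 G3=(0+0>=2)=0 G4=G2=0 -> 01000
Step 3: G0=G3|G2=0|0=0 G1=1(const) G2=NOT G4=NOT 0=1 G3=(0+0>=2)=0 G4=G2=0 -> 01100
Step 4: G0=G3|G2=0|1=1 G1=1(const) G2=NOT G4=NOT 0=1 G3=(0+1>=2)=0 G4=G2=1 -> 11101
Cycle of length 4 starting at step 0 -> no fixed point

Answer: cycle 4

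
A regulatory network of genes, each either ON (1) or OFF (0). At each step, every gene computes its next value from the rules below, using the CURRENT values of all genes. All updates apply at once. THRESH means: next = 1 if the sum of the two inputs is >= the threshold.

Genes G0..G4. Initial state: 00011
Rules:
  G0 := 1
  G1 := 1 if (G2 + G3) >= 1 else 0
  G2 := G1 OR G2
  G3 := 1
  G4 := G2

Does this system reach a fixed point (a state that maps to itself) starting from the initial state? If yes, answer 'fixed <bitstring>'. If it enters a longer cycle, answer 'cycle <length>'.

Step 0: 00011
Step 1: G0=1(const) G1=(0+1>=1)=1 G2=G1|G2=0|0=0 G3=1(const) G4=G2=0 -> 11010
Step 2: G0=1(const) G1=(0+1>=1)=1 G2=G1|G2=1|0=1 G3=1(const) G4=G2=0 -> 11110
Step 3: G0=1(const) G1=(1+1>=1)=1 G2=G1|G2=1|1=1 G3=1(const) G4=G2=1 -> 11111
Step 4: G0=1(const) G1=(1+1>=1)=1 G2=G1|G2=1|1=1 G3=1(const) G4=G2=1 -> 11111
Fixed point reached at step 3: 11111

Answer: fixed 11111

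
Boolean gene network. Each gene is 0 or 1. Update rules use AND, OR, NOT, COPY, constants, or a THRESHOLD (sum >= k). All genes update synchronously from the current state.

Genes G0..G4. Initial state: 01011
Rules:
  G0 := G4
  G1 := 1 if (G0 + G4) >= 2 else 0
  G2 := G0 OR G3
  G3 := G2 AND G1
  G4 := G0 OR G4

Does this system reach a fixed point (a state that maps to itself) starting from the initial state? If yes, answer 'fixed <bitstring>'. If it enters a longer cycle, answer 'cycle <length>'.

Answer: fixed 11111

Derivation:
Step 0: 01011
Step 1: G0=G4=1 G1=(0+1>=2)=0 G2=G0|G3=0|1=1 G3=G2&G1=0&1=0 G4=G0|G4=0|1=1 -> 10101
Step 2: G0=G4=1 G1=(1+1>=2)=1 G2=G0|G3=1|0=1 G3=G2&G1=1&0=0 G4=G0|G4=1|1=1 -> 11101
Step 3: G0=G4=1 G1=(1+1>=2)=1 G2=G0|G3=1|0=1 G3=G2&G1=1&1=1 G4=G0|G4=1|1=1 -> 11111
Step 4: G0=G4=1 G1=(1+1>=2)=1 G2=G0|G3=1|1=1 G3=G2&G1=1&1=1 G4=G0|G4=1|1=1 -> 11111
Fixed point reached at step 3: 11111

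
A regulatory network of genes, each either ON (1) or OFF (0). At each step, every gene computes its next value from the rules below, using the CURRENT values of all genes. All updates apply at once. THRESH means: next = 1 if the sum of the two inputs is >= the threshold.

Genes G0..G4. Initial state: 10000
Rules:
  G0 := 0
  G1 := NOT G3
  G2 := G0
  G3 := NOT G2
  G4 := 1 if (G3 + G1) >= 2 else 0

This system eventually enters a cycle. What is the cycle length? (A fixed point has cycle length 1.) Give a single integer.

Step 0: 10000
Step 1: G0=0(const) G1=NOT G3=NOT 0=1 G2=G0=1 G3=NOT G2=NOT 0=1 G4=(0+0>=2)=0 -> 01110
Step 2: G0=0(const) G1=NOT G3=NOT 1=0 G2=G0=0 G3=NOT G2=NOT 1=0 G4=(1+1>=2)=1 -> 00001
Step 3: G0=0(const) G1=NOT G3=NOT 0=1 G2=G0=0 G3=NOT G2=NOT 0=1 G4=(0+0>=2)=0 -> 01010
Step 4: G0=0(const) G1=NOT G3=NOT 1=0 G2=G0=0 G3=NOT G2=NOT 0=1 G4=(1+1>=2)=1 -> 00011
Step 5: G0=0(const) G1=NOT G3=NOT 1=0 G2=G0=0 G3=NOT G2=NOT 0=1 G4=(1+0>=2)=0 -> 00010
Step 6: G0=0(const) G1=NOT G3=NOT 1=0 G2=G0=0 G3=NOT G2=NOT 0=1 G4=(1+0>=2)=0 -> 00010
State from step 6 equals state from step 5 -> cycle length 1

Answer: 1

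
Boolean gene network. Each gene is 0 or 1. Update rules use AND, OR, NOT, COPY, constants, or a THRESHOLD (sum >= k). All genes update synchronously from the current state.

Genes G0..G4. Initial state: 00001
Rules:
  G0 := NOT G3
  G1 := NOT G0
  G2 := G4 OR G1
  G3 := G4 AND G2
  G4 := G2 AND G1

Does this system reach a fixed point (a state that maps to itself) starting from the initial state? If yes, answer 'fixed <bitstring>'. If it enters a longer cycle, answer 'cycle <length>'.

Step 0: 00001
Step 1: G0=NOT G3=NOT 0=1 G1=NOT G0=NOT 0=1 G2=G4|G1=1|0=1 G3=G4&G2=1&0=0 G4=G2&G1=0&0=0 -> 11100
Step 2: G0=NOT G3=NOT 0=1 G1=NOT G0=NOT 1=0 G2=G4|G1=0|1=1 G3=G4&G2=0&1=0 G4=G2&G1=1&1=1 -> 10101
Step 3: G0=NOT G3=NOT 0=1 G1=NOT G0=NOT 1=0 G2=G4|G1=1|0=1 G3=G4&G2=1&1=1 G4=G2&G1=1&0=0 -> 10110
Step 4: G0=NOT G3=NOT 1=0 G1=NOT G0=NOT 1=0 G2=G4|G1=0|0=0 G3=G4&G2=0&1=0 G4=G2&G1=1&0=0 -> 00000
Step 5: G0=NOT G3=NOT 0=1 G1=NOT G0=NOT 0=1 G2=G4|G1=0|0=0 G3=G4&G2=0&0=0 G4=G2&G1=0&0=0 -> 11000
Step 6: G0=NOT G3=NOT 0=1 G1=NOT G0=NOT 1=0 G2=G4|G1=0|1=1 G3=G4&G2=0&0=0 G4=G2&G1=0&1=0 -> 10100
Step 7: G0=NOT G3=NOT 0=1 G1=NOT G0=NOT 1=0 G2=G4|G1=0|0=0 G3=G4&G2=0&1=0 G4=G2&G1=1&0=0 -> 10000
Step 8: G0=NOT G3=NOT 0=1 G1=NOT G0=NOT 1=0 G2=G4|G1=0|0=0 G3=G4&G2=0&0=0 G4=G2&G1=0&0=0 -> 10000
Fixed point reached at step 7: 10000

Answer: fixed 10000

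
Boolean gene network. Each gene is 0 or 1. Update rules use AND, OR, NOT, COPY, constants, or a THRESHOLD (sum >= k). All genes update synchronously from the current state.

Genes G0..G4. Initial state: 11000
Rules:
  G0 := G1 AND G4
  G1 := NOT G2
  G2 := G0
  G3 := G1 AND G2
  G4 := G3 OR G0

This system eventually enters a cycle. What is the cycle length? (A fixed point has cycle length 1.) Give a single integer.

Step 0: 11000
Step 1: G0=G1&G4=1&0=0 G1=NOT G2=NOT 0=1 G2=G0=1 G3=G1&G2=1&0=0 G4=G3|G0=0|1=1 -> 01101
Step 2: G0=G1&G4=1&1=1 G1=NOT G2=NOT 1=0 G2=G0=0 G3=G1&G2=1&1=1 G4=G3|G0=0|0=0 -> 10010
Step 3: G0=G1&G4=0&0=0 G1=NOT G2=NOT 0=1 G2=G0=1 G3=G1&G2=0&0=0 G4=G3|G0=1|1=1 -> 01101
State from step 3 equals state from step 1 -> cycle length 2

Answer: 2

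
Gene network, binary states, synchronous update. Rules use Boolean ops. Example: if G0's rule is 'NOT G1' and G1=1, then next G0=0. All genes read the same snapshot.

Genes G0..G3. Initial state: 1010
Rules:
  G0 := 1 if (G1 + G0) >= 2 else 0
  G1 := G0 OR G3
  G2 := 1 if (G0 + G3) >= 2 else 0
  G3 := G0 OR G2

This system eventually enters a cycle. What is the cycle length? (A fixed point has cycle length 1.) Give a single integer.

Step 0: 1010
Step 1: G0=(0+1>=2)=0 G1=G0|G3=1|0=1 G2=(1+0>=2)=0 G3=G0|G2=1|1=1 -> 0101
Step 2: G0=(1+0>=2)=0 G1=G0|G3=0|1=1 G2=(0+1>=2)=0 G3=G0|G2=0|0=0 -> 0100
Step 3: G0=(1+0>=2)=0 G1=G0|G3=0|0=0 G2=(0+0>=2)=0 G3=G0|G2=0|0=0 -> 0000
Step 4: G0=(0+0>=2)=0 G1=G0|G3=0|0=0 G2=(0+0>=2)=0 G3=G0|G2=0|0=0 -> 0000
State from step 4 equals state from step 3 -> cycle length 1

Answer: 1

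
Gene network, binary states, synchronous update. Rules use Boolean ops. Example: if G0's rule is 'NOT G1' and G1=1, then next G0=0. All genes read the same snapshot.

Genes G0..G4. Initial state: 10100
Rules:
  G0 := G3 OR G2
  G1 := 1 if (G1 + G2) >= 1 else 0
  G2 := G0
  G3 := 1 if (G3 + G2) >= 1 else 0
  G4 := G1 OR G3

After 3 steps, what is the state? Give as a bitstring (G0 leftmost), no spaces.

Step 1: G0=G3|G2=0|1=1 G1=(0+1>=1)=1 G2=G0=1 G3=(0+1>=1)=1 G4=G1|G3=0|0=0 -> 11110
Step 2: G0=G3|G2=1|1=1 G1=(1+1>=1)=1 G2=G0=1 G3=(1+1>=1)=1 G4=G1|G3=1|1=1 -> 11111
Step 3: G0=G3|G2=1|1=1 G1=(1+1>=1)=1 G2=G0=1 G3=(1+1>=1)=1 G4=G1|G3=1|1=1 -> 11111

11111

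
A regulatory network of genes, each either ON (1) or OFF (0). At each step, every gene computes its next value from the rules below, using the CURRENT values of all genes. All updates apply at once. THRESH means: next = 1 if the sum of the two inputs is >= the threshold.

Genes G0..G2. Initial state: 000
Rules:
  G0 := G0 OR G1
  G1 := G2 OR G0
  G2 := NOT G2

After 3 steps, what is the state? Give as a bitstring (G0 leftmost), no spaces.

Step 1: G0=G0|G1=0|0=0 G1=G2|G0=0|0=0 G2=NOT G2=NOT 0=1 -> 001
Step 2: G0=G0|G1=0|0=0 G1=G2|G0=1|0=1 G2=NOT G2=NOT 1=0 -> 010
Step 3: G0=G0|G1=0|1=1 G1=G2|G0=0|0=0 G2=NOT G2=NOT 0=1 -> 101

101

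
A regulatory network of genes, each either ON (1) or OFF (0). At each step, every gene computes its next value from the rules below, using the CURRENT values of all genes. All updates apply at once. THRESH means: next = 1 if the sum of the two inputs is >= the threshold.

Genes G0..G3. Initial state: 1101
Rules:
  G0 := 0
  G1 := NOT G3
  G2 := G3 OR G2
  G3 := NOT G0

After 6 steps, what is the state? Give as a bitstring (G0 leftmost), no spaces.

Step 1: G0=0(const) G1=NOT G3=NOT 1=0 G2=G3|G2=1|0=1 G3=NOT G0=NOT 1=0 -> 0010
Step 2: G0=0(const) G1=NOT G3=NOT 0=1 G2=G3|G2=0|1=1 G3=NOT G0=NOT 0=1 -> 0111
Step 3: G0=0(const) G1=NOT G3=NOT 1=0 G2=G3|G2=1|1=1 G3=NOT G0=NOT 0=1 -> 0011
Step 4: G0=0(const) G1=NOT G3=NOT 1=0 G2=G3|G2=1|1=1 G3=NOT G0=NOT 0=1 -> 0011
Step 5: G0=0(const) G1=NOT G3=NOT 1=0 G2=G3|G2=1|1=1 G3=NOT G0=NOT 0=1 -> 0011
Step 6: G0=0(const) G1=NOT G3=NOT 1=0 G2=G3|G2=1|1=1 G3=NOT G0=NOT 0=1 -> 0011

0011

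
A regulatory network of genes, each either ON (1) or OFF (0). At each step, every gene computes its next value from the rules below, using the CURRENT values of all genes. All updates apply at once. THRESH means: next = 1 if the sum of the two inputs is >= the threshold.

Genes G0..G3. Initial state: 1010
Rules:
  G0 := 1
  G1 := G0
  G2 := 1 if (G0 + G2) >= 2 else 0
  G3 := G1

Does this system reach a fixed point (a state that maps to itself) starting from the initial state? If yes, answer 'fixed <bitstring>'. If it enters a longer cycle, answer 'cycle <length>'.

Step 0: 1010
Step 1: G0=1(const) G1=G0=1 G2=(1+1>=2)=1 G3=G1=0 -> 1110
Step 2: G0=1(const) G1=G0=1 G2=(1+1>=2)=1 G3=G1=1 -> 1111
Step 3: G0=1(const) G1=G0=1 G2=(1+1>=2)=1 G3=G1=1 -> 1111
Fixed point reached at step 2: 1111

Answer: fixed 1111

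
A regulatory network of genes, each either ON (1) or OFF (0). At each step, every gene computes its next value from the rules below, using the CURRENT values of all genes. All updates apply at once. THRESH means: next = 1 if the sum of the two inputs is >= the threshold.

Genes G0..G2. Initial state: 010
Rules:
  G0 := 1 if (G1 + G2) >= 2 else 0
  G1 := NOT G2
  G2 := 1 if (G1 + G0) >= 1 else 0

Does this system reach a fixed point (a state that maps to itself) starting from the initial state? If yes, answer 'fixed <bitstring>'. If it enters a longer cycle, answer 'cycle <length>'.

Answer: cycle 5

Derivation:
Step 0: 010
Step 1: G0=(1+0>=2)=0 G1=NOT G2=NOT 0=1 G2=(1+0>=1)=1 -> 011
Step 2: G0=(1+1>=2)=1 G1=NOT G2=NOT 1=0 G2=(1+0>=1)=1 -> 101
Step 3: G0=(0+1>=2)=0 G1=NOT G2=NOT 1=0 G2=(0+1>=1)=1 -> 001
Step 4: G0=(0+1>=2)=0 G1=NOT G2=NOT 1=0 G2=(0+0>=1)=0 -> 000
Step 5: G0=(0+0>=2)=0 G1=NOT G2=NOT 0=1 G2=(0+0>=1)=0 -> 010
Cycle of length 5 starting at step 0 -> no fixed point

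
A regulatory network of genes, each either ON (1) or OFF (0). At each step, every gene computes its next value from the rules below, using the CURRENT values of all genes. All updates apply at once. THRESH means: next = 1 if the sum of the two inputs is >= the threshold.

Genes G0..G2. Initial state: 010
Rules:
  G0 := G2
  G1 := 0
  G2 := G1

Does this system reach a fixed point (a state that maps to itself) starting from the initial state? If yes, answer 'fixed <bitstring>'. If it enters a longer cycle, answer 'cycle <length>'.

Answer: fixed 000

Derivation:
Step 0: 010
Step 1: G0=G2=0 G1=0(const) G2=G1=1 -> 001
Step 2: G0=G2=1 G1=0(const) G2=G1=0 -> 100
Step 3: G0=G2=0 G1=0(const) G2=G1=0 -> 000
Step 4: G0=G2=0 G1=0(const) G2=G1=0 -> 000
Fixed point reached at step 3: 000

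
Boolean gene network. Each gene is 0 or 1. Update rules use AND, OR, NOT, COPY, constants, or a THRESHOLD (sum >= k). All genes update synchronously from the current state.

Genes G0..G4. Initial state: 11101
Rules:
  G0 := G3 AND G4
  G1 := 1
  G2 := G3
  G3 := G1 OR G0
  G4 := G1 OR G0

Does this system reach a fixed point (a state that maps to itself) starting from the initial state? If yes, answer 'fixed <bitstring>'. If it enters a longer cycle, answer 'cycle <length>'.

Step 0: 11101
Step 1: G0=G3&G4=0&1=0 G1=1(const) G2=G3=0 G3=G1|G0=1|1=1 G4=G1|G0=1|1=1 -> 01011
Step 2: G0=G3&G4=1&1=1 G1=1(const) G2=G3=1 G3=G1|G0=1|0=1 G4=G1|G0=1|0=1 -> 11111
Step 3: G0=G3&G4=1&1=1 G1=1(const) G2=G3=1 G3=G1|G0=1|1=1 G4=G1|G0=1|1=1 -> 11111
Fixed point reached at step 2: 11111

Answer: fixed 11111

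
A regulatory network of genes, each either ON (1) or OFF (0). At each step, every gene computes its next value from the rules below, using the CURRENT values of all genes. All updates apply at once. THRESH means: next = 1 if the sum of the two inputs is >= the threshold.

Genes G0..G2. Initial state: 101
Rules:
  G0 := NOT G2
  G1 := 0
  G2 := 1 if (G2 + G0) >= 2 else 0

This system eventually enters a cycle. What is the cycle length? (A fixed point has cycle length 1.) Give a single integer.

Step 0: 101
Step 1: G0=NOT G2=NOT 1=0 G1=0(const) G2=(1+1>=2)=1 -> 001
Step 2: G0=NOT G2=NOT 1=0 G1=0(const) G2=(1+0>=2)=0 -> 000
Step 3: G0=NOT G2=NOT 0=1 G1=0(const) G2=(0+0>=2)=0 -> 100
Step 4: G0=NOT G2=NOT 0=1 G1=0(const) G2=(0+1>=2)=0 -> 100
State from step 4 equals state from step 3 -> cycle length 1

Answer: 1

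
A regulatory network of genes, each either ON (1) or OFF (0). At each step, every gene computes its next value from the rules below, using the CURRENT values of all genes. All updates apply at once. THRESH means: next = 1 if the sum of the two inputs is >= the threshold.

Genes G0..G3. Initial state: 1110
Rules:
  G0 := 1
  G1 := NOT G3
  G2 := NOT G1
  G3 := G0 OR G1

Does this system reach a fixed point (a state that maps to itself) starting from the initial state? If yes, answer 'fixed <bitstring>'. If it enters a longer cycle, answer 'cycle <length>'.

Step 0: 1110
Step 1: G0=1(const) G1=NOT G3=NOT 0=1 G2=NOT G1=NOT 1=0 G3=G0|G1=1|1=1 -> 1101
Step 2: G0=1(const) G1=NOT G3=NOT 1=0 G2=NOT G1=NOT 1=0 G3=G0|G1=1|1=1 -> 1001
Step 3: G0=1(const) G1=NOT G3=NOT 1=0 G2=NOT G1=NOT 0=1 G3=G0|G1=1|0=1 -> 1011
Step 4: G0=1(const) G1=NOT G3=NOT 1=0 G2=NOT G1=NOT 0=1 G3=G0|G1=1|0=1 -> 1011
Fixed point reached at step 3: 1011

Answer: fixed 1011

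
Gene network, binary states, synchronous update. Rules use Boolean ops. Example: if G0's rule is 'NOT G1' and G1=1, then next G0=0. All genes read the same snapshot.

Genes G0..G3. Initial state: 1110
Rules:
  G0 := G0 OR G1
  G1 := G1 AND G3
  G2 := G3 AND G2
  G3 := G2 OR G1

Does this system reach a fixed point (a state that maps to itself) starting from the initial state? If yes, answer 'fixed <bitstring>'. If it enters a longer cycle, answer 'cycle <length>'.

Answer: fixed 1000

Derivation:
Step 0: 1110
Step 1: G0=G0|G1=1|1=1 G1=G1&G3=1&0=0 G2=G3&G2=0&1=0 G3=G2|G1=1|1=1 -> 1001
Step 2: G0=G0|G1=1|0=1 G1=G1&G3=0&1=0 G2=G3&G2=1&0=0 G3=G2|G1=0|0=0 -> 1000
Step 3: G0=G0|G1=1|0=1 G1=G1&G3=0&0=0 G2=G3&G2=0&0=0 G3=G2|G1=0|0=0 -> 1000
Fixed point reached at step 2: 1000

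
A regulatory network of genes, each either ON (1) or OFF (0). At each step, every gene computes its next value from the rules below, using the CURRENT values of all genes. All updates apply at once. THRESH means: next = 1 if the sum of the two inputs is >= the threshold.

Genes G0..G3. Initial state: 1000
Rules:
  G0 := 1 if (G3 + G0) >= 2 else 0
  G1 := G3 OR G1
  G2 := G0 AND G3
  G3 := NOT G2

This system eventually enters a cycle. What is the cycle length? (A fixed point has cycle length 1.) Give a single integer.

Answer: 1

Derivation:
Step 0: 1000
Step 1: G0=(0+1>=2)=0 G1=G3|G1=0|0=0 G2=G0&G3=1&0=0 G3=NOT G2=NOT 0=1 -> 0001
Step 2: G0=(1+0>=2)=0 G1=G3|G1=1|0=1 G2=G0&G3=0&1=0 G3=NOT G2=NOT 0=1 -> 0101
Step 3: G0=(1+0>=2)=0 G1=G3|G1=1|1=1 G2=G0&G3=0&1=0 G3=NOT G2=NOT 0=1 -> 0101
State from step 3 equals state from step 2 -> cycle length 1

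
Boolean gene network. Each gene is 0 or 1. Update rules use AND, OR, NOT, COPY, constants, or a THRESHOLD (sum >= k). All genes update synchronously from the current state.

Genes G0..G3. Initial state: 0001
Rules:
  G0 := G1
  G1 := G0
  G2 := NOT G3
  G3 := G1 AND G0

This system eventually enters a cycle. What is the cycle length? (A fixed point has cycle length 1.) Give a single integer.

Step 0: 0001
Step 1: G0=G1=0 G1=G0=0 G2=NOT G3=NOT 1=0 G3=G1&G0=0&0=0 -> 0000
Step 2: G0=G1=0 G1=G0=0 G2=NOT G3=NOT 0=1 G3=G1&G0=0&0=0 -> 0010
Step 3: G0=G1=0 G1=G0=0 G2=NOT G3=NOT 0=1 G3=G1&G0=0&0=0 -> 0010
State from step 3 equals state from step 2 -> cycle length 1

Answer: 1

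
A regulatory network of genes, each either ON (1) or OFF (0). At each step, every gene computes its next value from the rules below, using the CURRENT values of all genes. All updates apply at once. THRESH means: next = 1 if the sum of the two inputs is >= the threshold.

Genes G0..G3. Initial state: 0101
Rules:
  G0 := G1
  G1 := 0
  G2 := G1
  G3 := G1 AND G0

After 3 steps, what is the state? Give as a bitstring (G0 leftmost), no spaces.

Step 1: G0=G1=1 G1=0(const) G2=G1=1 G3=G1&G0=1&0=0 -> 1010
Step 2: G0=G1=0 G1=0(const) G2=G1=0 G3=G1&G0=0&1=0 -> 0000
Step 3: G0=G1=0 G1=0(const) G2=G1=0 G3=G1&G0=0&0=0 -> 0000

0000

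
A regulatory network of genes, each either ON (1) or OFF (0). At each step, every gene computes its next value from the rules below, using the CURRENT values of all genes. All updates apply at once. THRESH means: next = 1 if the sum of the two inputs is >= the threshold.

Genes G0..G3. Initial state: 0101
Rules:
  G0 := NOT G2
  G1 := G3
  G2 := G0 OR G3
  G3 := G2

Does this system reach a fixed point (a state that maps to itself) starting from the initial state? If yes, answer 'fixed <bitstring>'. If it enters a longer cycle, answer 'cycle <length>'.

Step 0: 0101
Step 1: G0=NOT G2=NOT 0=1 G1=G3=1 G2=G0|G3=0|1=1 G3=G2=0 -> 1110
Step 2: G0=NOT G2=NOT 1=0 G1=G3=0 G2=G0|G3=1|0=1 G3=G2=1 -> 0011
Step 3: G0=NOT G2=NOT 1=0 G1=G3=1 G2=G0|G3=0|1=1 G3=G2=1 -> 0111
Step 4: G0=NOT G2=NOT 1=0 G1=G3=1 G2=G0|G3=0|1=1 G3=G2=1 -> 0111
Fixed point reached at step 3: 0111

Answer: fixed 0111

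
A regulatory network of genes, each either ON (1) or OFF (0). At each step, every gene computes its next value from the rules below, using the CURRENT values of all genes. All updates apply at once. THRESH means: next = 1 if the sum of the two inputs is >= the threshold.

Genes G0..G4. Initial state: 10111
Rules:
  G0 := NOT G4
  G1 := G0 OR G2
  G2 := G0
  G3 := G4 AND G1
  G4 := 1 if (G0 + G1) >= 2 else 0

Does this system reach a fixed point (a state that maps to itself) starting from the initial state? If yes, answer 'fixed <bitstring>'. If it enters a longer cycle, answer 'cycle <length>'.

Step 0: 10111
Step 1: G0=NOT G4=NOT 1=0 G1=G0|G2=1|1=1 G2=G0=1 G3=G4&G1=1&0=0 G4=(1+0>=2)=0 -> 01100
Step 2: G0=NOT G4=NOT 0=1 G1=G0|G2=0|1=1 G2=G0=0 G3=G4&G1=0&1=0 G4=(0+1>=2)=0 -> 11000
Step 3: G0=NOT G4=NOT 0=1 G1=G0|G2=1|0=1 G2=G0=1 G3=G4&G1=0&1=0 G4=(1+1>=2)=1 -> 11101
Step 4: G0=NOT G4=NOT 1=0 G1=G0|G2=1|1=1 G2=G0=1 G3=G4&G1=1&1=1 G4=(1+1>=2)=1 -> 01111
Step 5: G0=NOT G4=NOT 1=0 G1=G0|G2=0|1=1 G2=G0=0 G3=G4&G1=1&1=1 G4=(0+1>=2)=0 -> 01010
Step 6: G0=NOT G4=NOT 0=1 G1=G0|G2=0|0=0 G2=G0=0 G3=G4&G1=0&1=0 G4=(0+1>=2)=0 -> 10000
Step 7: G0=NOT G4=NOT 0=1 G1=G0|G2=1|0=1 G2=G0=1 G3=G4&G1=0&0=0 G4=(1+0>=2)=0 -> 11100
Step 8: G0=NOT G4=NOT 0=1 G1=G0|G2=1|1=1 G2=G0=1 G3=G4&G1=0&1=0 G4=(1+1>=2)=1 -> 11101
Cycle of length 5 starting at step 3 -> no fixed point

Answer: cycle 5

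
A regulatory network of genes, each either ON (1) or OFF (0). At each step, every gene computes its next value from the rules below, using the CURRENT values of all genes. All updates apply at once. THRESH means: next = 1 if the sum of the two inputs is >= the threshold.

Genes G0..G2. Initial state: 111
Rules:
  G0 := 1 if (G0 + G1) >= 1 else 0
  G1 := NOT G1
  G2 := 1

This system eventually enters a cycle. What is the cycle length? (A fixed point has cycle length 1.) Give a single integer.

Step 0: 111
Step 1: G0=(1+1>=1)=1 G1=NOT G1=NOT 1=0 G2=1(const) -> 101
Step 2: G0=(1+0>=1)=1 G1=NOT G1=NOT 0=1 G2=1(const) -> 111
State from step 2 equals state from step 0 -> cycle length 2

Answer: 2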